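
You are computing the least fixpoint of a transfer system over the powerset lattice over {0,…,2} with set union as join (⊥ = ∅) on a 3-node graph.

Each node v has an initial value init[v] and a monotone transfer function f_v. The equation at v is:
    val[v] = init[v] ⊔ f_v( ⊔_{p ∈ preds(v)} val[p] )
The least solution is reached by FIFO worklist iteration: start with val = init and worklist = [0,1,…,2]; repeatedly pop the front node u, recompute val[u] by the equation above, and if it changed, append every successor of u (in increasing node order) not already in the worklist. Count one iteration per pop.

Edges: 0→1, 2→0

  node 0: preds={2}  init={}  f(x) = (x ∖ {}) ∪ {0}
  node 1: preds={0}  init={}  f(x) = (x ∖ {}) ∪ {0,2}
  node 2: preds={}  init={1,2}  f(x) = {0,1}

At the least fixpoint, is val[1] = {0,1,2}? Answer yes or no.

Iteration log — 4 steps:
  step 1. node 0  ⊔preds={1,2}  new={0,1,2}  old={}  +wl: 
  step 2. node 1  ⊔preds={0,1,2}  new={0,1,2}  old={}  +wl: 
  step 3. node 2  ⊔preds={}  new={0,1,2}  old={1,2}  +wl: 0
  step 4. node 0  ⊔preds={0,1,2}  new={0,1,2}  stable

Least fixpoint reached:
  node 0: {0,1,2}
  node 1: {0,1,2}
  node 2: {0,1,2}

yes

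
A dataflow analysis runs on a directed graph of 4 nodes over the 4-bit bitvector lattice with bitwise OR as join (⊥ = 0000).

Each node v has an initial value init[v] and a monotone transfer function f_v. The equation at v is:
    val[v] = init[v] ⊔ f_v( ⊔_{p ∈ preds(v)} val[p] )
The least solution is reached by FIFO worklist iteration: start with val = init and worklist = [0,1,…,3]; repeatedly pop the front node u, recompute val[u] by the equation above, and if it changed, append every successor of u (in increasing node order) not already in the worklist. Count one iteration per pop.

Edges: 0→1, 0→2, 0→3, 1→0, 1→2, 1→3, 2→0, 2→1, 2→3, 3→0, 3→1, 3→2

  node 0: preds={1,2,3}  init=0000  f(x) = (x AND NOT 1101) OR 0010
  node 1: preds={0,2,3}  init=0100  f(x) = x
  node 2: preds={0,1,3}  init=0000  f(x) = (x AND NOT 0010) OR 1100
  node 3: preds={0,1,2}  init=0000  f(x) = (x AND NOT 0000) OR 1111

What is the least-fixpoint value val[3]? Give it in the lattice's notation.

1111

Trace (10 dequeues):
  [1] u=0 | in 0100 | out 0010 | prev 0000 | push {}
  [2] u=1 | in 0010 | out 0110 | prev 0100 | push {0}
  [3] u=2 | in 0110 | out 1100 | prev 0000 | push {1}
  [4] u=3 | in 1110 | out 1111 | prev 0000 | push {2}
  [5] u=0 | in 1111 | out 0010 | ==
  [6] u=1 | in 1111 | out 1111 | prev 0110 | push {0,3}
  [7] u=2 | in 1111 | out 1101 | prev 1100 | push {1}
  [8] u=0 | in 1111 | out 0010 | ==
  [9] u=3 | in 1111 | out 1111 | ==
  [10] u=1 | in 1111 | out 1111 | ==

Converged values:
  [0] 0010
  [1] 1111
  [2] 1101
  [3] 1111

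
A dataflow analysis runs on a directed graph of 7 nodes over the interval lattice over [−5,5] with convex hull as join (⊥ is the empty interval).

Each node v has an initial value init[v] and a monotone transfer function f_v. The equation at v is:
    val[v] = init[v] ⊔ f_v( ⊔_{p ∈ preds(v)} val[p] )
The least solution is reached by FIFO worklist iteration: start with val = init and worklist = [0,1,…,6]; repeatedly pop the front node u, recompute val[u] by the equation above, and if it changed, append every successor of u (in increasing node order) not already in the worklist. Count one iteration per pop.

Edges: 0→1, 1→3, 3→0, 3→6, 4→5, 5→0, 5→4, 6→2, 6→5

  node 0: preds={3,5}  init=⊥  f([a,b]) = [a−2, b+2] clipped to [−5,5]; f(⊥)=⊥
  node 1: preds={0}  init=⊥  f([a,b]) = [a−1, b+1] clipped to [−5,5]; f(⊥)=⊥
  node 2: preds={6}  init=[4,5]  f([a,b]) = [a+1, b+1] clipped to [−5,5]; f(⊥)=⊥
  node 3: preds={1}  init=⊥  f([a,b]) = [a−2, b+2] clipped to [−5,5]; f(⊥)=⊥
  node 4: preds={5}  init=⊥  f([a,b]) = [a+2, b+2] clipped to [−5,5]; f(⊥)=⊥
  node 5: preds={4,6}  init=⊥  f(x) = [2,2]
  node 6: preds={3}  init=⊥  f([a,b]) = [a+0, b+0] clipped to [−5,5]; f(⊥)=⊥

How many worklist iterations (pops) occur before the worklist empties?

22

Worklist (22 pops):
  #1 pop 0: in=⊥ → ⊥ (no change)
  #2 pop 1: in=⊥ → ⊥ (no change)
  #3 pop 2: in=⊥ → [4,5] (no change)
  #4 pop 3: in=⊥ → ⊥ (no change)
  #5 pop 4: in=⊥ → ⊥ (no change)
  #6 pop 5: in=⊥ → [2,2] (was ⊥); enqueue [0,4]
  #7 pop 6: in=⊥ → ⊥ (no change)
  #8 pop 0: in=[2,2] → [0,4] (was ⊥); enqueue [1]
  #9 pop 4: in=[2,2] → [4,4] (was ⊥); enqueue [5]
  #10 pop 1: in=[0,4] → [-1,5] (was ⊥); enqueue [3]
  #11 pop 5: in=[4,4] → [2,2] (no change)
  #12 pop 3: in=[-1,5] → [-3,5] (was ⊥); enqueue [0,6]
  #13 pop 0: in=[-3,5] → [-5,5] (was [0,4]); enqueue [1]
  #14 pop 6: in=[-3,5] → [-3,5] (was ⊥); enqueue [2,5]
  #15 pop 1: in=[-5,5] → [-5,5] (was [-1,5]); enqueue [3]
  #16 pop 2: in=[-3,5] → [-2,5] (was [4,5]); enqueue []
  #17 pop 5: in=[-3,5] → [2,2] (no change)
  #18 pop 3: in=[-5,5] → [-5,5] (was [-3,5]); enqueue [0,6]
  #19 pop 0: in=[-5,5] → [-5,5] (no change)
  #20 pop 6: in=[-5,5] → [-5,5] (was [-3,5]); enqueue [2,5]
  #21 pop 2: in=[-5,5] → [-4,5] (was [-2,5]); enqueue []
  #22 pop 5: in=[-5,5] → [2,2] (no change)

Fixpoint:
  val[0] = [-5,5]
  val[1] = [-5,5]
  val[2] = [-4,5]
  val[3] = [-5,5]
  val[4] = [4,4]
  val[5] = [2,2]
  val[6] = [-5,5]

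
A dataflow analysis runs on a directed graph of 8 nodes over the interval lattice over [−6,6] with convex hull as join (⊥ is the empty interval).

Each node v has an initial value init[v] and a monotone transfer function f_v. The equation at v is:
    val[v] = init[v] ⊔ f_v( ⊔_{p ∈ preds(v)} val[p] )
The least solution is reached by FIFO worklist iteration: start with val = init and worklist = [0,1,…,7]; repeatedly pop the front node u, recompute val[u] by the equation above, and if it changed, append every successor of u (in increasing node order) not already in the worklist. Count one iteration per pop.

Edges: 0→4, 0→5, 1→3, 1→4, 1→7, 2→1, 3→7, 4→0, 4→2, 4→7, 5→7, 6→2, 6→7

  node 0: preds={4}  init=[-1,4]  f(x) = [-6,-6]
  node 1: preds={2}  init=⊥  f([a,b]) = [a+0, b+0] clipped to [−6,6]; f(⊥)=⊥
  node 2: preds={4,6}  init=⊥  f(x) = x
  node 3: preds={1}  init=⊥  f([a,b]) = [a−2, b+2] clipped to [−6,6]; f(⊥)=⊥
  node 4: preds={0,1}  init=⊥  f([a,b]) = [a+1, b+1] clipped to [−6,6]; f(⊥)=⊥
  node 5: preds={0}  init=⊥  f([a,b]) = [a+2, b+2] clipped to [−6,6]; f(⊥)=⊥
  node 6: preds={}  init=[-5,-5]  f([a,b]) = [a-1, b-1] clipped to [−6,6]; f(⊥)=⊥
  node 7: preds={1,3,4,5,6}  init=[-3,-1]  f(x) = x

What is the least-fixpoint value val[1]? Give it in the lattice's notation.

[-5,6]

Iteration log — 24 steps:
  step 1. node 0  ⊔preds=⊥  new=[-6,4]  old=[-1,4]  +wl: 
  step 2. node 1  ⊔preds=⊥  new=⊥  stable
  step 3. node 2  ⊔preds=[-5,-5]  new=[-5,-5]  old=⊥  +wl: 1
  step 4. node 3  ⊔preds=⊥  new=⊥  stable
  step 5. node 4  ⊔preds=[-6,4]  new=[-5,5]  old=⊥  +wl: 0,2
  step 6. node 5  ⊔preds=[-6,4]  new=[-4,6]  old=⊥  +wl: 
  step 7. node 6  ⊔preds=⊥  new=[-5,-5]  stable
  step 8. node 7  ⊔preds=[-5,6]  new=[-5,6]  old=[-3,-1]  +wl: 
  step 9. node 1  ⊔preds=[-5,-5]  new=[-5,-5]  old=⊥  +wl: 3,4,7
  step 10. node 0  ⊔preds=[-5,5]  new=[-6,4]  stable
  step 11. node 2  ⊔preds=[-5,5]  new=[-5,5]  old=[-5,-5]  +wl: 1
  step 12. node 3  ⊔preds=[-5,-5]  new=[-6,-3]  old=⊥  +wl: 
  step 13. node 4  ⊔preds=[-6,4]  new=[-5,5]  stable
  step 14. node 7  ⊔preds=[-6,6]  new=[-6,6]  old=[-5,6]  +wl: 
  step 15. node 1  ⊔preds=[-5,5]  new=[-5,5]  old=[-5,-5]  +wl: 3,4,7
  step 16. node 3  ⊔preds=[-5,5]  new=[-6,6]  old=[-6,-3]  +wl: 
  step 17. node 4  ⊔preds=[-6,5]  new=[-5,6]  old=[-5,5]  +wl: 0,2
  step 18. node 7  ⊔preds=[-6,6]  new=[-6,6]  stable
  step 19. node 0  ⊔preds=[-5,6]  new=[-6,4]  stable
  step 20. node 2  ⊔preds=[-5,6]  new=[-5,6]  old=[-5,5]  +wl: 1
  step 21. node 1  ⊔preds=[-5,6]  new=[-5,6]  old=[-5,5]  +wl: 3,4,7
  step 22. node 3  ⊔preds=[-5,6]  new=[-6,6]  stable
  step 23. node 4  ⊔preds=[-6,6]  new=[-5,6]  stable
  step 24. node 7  ⊔preds=[-6,6]  new=[-6,6]  stable

Least fixpoint reached:
  node 0: [-6,4]
  node 1: [-5,6]
  node 2: [-5,6]
  node 3: [-6,6]
  node 4: [-5,6]
  node 5: [-4,6]
  node 6: [-5,-5]
  node 7: [-6,6]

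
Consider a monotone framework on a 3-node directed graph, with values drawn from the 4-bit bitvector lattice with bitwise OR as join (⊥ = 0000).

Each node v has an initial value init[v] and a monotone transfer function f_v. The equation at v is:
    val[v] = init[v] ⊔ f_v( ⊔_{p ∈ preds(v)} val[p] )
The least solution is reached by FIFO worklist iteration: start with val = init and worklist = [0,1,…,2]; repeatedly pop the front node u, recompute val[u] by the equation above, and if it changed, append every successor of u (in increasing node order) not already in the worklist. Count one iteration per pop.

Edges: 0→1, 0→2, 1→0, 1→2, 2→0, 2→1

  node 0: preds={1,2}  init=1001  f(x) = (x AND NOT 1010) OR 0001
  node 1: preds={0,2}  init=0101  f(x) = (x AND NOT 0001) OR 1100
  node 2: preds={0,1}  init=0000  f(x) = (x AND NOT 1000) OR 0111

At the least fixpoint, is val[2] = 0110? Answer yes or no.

Iteration log — 7 steps:
  step 1. node 0  ⊔preds=0101  new=1101  old=1001  +wl: 
  step 2. node 1  ⊔preds=1101  new=1101  old=0101  +wl: 0
  step 3. node 2  ⊔preds=1101  new=0111  old=0000  +wl: 1
  step 4. node 0  ⊔preds=1111  new=1101  stable
  step 5. node 1  ⊔preds=1111  new=1111  old=1101  +wl: 0,2
  step 6. node 0  ⊔preds=1111  new=1101  stable
  step 7. node 2  ⊔preds=1111  new=0111  stable

Least fixpoint reached:
  node 0: 1101
  node 1: 1111
  node 2: 0111

no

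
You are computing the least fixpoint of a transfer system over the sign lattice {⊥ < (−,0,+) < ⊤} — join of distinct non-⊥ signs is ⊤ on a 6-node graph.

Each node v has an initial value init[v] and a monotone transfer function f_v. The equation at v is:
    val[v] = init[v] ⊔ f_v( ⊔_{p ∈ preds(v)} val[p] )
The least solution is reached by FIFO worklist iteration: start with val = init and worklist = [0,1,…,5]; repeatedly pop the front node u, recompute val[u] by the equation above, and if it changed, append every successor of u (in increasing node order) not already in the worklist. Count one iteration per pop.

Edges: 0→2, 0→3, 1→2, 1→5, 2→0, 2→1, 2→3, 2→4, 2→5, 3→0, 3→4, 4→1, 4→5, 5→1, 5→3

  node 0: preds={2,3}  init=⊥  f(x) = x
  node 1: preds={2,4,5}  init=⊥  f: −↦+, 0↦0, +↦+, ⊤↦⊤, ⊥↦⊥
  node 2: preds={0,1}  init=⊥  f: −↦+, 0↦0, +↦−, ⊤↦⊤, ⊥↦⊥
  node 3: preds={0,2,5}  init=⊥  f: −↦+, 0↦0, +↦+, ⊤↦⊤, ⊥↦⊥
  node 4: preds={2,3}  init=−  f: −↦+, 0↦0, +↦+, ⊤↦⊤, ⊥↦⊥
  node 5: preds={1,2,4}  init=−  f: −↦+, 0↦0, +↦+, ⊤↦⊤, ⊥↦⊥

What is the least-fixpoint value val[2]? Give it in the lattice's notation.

⊤

Iteration log — 15 steps:
  step 1. node 0  ⊔preds=⊥  new=⊥  stable
  step 2. node 1  ⊔preds=−  new=+  old=⊥  +wl: 
  step 3. node 2  ⊔preds=+  new=−  old=⊥  +wl: 0,1
  step 4. node 3  ⊔preds=−  new=+  old=⊥  +wl: 
  step 5. node 4  ⊔preds=⊤  new=⊤  old=−  +wl: 
  step 6. node 5  ⊔preds=⊤  new=⊤  old=−  +wl: 3
  step 7. node 0  ⊔preds=⊤  new=⊤  old=⊥  +wl: 2
  step 8. node 1  ⊔preds=⊤  new=⊤  old=+  +wl: 5
  step 9. node 3  ⊔preds=⊤  new=⊤  old=+  +wl: 0,4
  step 10. node 2  ⊔preds=⊤  new=⊤  old=−  +wl: 1,3
  step 11. node 5  ⊔preds=⊤  new=⊤  stable
  step 12. node 0  ⊔preds=⊤  new=⊤  stable
  step 13. node 4  ⊔preds=⊤  new=⊤  stable
  step 14. node 1  ⊔preds=⊤  new=⊤  stable
  step 15. node 3  ⊔preds=⊤  new=⊤  stable

Least fixpoint reached:
  node 0: ⊤
  node 1: ⊤
  node 2: ⊤
  node 3: ⊤
  node 4: ⊤
  node 5: ⊤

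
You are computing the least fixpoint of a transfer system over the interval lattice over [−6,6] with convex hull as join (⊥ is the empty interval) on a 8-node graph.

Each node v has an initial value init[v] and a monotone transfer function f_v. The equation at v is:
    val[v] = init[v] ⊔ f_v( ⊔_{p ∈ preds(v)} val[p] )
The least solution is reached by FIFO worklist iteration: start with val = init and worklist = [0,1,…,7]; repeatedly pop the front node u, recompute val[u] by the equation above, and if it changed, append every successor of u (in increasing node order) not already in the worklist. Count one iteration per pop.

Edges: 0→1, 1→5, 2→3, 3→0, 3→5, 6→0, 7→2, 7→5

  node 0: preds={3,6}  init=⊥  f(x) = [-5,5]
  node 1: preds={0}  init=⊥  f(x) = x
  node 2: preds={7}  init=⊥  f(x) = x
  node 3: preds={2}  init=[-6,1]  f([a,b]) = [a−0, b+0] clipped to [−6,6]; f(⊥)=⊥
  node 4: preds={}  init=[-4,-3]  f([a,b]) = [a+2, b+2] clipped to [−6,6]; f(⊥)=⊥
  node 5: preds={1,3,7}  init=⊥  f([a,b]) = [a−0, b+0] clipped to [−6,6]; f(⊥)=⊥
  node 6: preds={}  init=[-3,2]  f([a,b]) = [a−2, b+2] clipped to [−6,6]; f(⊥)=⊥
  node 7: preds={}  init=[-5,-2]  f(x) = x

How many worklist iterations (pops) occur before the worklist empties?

8

Trace (8 dequeues):
  [1] u=0 | in [-6,2] | out [-5,5] | prev ⊥ | push {}
  [2] u=1 | in [-5,5] | out [-5,5] | prev ⊥ | push {}
  [3] u=2 | in [-5,-2] | out [-5,-2] | prev ⊥ | push {}
  [4] u=3 | in [-5,-2] | out [-6,1] | ==
  [5] u=4 | in ⊥ | out [-4,-3] | ==
  [6] u=5 | in [-6,5] | out [-6,5] | prev ⊥ | push {}
  [7] u=6 | in ⊥ | out [-3,2] | ==
  [8] u=7 | in ⊥ | out [-5,-2] | ==

Converged values:
  [0] [-5,5]
  [1] [-5,5]
  [2] [-5,-2]
  [3] [-6,1]
  [4] [-4,-3]
  [5] [-6,5]
  [6] [-3,2]
  [7] [-5,-2]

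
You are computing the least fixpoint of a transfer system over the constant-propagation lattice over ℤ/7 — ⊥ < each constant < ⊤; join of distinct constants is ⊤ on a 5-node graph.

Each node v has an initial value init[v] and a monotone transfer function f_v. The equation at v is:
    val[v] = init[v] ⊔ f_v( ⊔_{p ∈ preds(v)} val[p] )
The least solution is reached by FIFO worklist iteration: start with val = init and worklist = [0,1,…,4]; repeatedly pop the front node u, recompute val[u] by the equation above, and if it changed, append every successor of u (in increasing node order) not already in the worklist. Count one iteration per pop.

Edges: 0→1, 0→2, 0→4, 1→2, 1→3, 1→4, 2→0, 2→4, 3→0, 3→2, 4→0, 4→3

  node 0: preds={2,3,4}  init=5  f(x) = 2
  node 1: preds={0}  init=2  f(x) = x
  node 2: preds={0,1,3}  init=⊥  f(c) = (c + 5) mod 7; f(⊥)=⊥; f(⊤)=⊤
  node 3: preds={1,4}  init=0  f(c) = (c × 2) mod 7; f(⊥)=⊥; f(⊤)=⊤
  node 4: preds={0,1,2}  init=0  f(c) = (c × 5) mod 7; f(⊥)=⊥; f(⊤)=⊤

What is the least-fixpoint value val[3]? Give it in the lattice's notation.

Worklist (8 pops):
  #1 pop 0: in=0 → ⊤ (was 5); enqueue []
  #2 pop 1: in=⊤ → ⊤ (was 2); enqueue []
  #3 pop 2: in=⊤ → ⊤ (was ⊥); enqueue [0]
  #4 pop 3: in=⊤ → ⊤ (was 0); enqueue [2]
  #5 pop 4: in=⊤ → ⊤ (was 0); enqueue [3]
  #6 pop 0: in=⊤ → ⊤ (no change)
  #7 pop 2: in=⊤ → ⊤ (no change)
  #8 pop 3: in=⊤ → ⊤ (no change)

Fixpoint:
  val[0] = ⊤
  val[1] = ⊤
  val[2] = ⊤
  val[3] = ⊤
  val[4] = ⊤

⊤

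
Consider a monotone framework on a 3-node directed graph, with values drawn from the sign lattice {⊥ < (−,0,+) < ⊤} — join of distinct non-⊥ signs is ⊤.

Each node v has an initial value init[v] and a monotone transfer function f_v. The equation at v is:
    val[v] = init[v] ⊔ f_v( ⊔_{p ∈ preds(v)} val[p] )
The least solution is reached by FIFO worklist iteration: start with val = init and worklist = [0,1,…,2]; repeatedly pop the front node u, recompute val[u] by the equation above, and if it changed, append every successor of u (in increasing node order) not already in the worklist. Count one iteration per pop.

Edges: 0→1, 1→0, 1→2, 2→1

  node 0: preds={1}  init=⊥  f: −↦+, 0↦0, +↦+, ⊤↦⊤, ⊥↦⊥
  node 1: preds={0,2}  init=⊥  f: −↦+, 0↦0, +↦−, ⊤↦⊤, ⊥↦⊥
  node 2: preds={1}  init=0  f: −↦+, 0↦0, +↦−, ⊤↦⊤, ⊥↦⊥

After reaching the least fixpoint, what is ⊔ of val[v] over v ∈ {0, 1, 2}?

Worklist (5 pops):
  #1 pop 0: in=⊥ → ⊥ (no change)
  #2 pop 1: in=0 → 0 (was ⊥); enqueue [0]
  #3 pop 2: in=0 → 0 (no change)
  #4 pop 0: in=0 → 0 (was ⊥); enqueue [1]
  #5 pop 1: in=0 → 0 (no change)

Fixpoint:
  val[0] = 0
  val[1] = 0
  val[2] = 0

0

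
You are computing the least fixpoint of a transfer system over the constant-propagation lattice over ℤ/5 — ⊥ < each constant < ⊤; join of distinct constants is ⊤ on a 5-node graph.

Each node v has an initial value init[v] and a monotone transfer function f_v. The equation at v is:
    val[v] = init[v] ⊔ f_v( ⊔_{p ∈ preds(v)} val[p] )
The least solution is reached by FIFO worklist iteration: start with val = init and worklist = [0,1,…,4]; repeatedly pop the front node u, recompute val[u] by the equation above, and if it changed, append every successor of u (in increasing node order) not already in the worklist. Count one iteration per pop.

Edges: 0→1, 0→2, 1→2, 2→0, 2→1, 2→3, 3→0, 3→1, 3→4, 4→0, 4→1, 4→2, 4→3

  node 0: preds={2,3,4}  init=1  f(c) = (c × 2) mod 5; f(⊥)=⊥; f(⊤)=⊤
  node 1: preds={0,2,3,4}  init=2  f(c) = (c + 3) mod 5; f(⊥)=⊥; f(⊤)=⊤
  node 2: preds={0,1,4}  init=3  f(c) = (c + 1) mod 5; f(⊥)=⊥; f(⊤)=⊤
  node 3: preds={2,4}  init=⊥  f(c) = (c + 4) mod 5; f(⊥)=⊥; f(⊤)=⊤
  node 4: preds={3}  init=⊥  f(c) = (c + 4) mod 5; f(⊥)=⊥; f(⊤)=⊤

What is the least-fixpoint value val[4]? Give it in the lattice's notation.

⊤

Worklist (9 pops):
  #1 pop 0: in=3 → 1 (no change)
  #2 pop 1: in=⊤ → ⊤ (was 2); enqueue []
  #3 pop 2: in=⊤ → ⊤ (was 3); enqueue [0,1]
  #4 pop 3: in=⊤ → ⊤ (was ⊥); enqueue []
  #5 pop 4: in=⊤ → ⊤ (was ⊥); enqueue [2,3]
  #6 pop 0: in=⊤ → ⊤ (was 1); enqueue []
  #7 pop 1: in=⊤ → ⊤ (no change)
  #8 pop 2: in=⊤ → ⊤ (no change)
  #9 pop 3: in=⊤ → ⊤ (no change)

Fixpoint:
  val[0] = ⊤
  val[1] = ⊤
  val[2] = ⊤
  val[3] = ⊤
  val[4] = ⊤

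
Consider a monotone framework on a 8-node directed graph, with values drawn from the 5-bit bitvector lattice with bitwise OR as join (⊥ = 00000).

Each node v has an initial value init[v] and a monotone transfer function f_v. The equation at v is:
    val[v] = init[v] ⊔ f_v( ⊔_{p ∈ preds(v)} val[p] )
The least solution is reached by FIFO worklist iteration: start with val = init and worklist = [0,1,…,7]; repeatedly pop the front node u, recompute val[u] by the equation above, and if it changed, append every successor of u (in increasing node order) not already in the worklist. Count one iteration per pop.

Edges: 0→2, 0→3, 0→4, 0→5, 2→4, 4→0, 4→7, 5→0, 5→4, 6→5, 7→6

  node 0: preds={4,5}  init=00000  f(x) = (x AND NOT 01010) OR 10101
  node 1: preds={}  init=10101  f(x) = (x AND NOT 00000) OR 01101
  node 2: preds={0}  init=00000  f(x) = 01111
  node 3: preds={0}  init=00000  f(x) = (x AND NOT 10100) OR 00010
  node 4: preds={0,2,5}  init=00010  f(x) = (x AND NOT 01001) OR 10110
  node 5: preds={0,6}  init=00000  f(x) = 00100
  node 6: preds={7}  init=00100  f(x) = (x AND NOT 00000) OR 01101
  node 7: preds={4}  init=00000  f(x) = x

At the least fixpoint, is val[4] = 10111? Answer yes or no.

Worklist (13 pops):
  #1 pop 0: in=00010 → 10101 (was 00000); enqueue []
  #2 pop 1: in=00000 → 11101 (was 10101); enqueue []
  #3 pop 2: in=10101 → 01111 (was 00000); enqueue []
  #4 pop 3: in=10101 → 00011 (was 00000); enqueue []
  #5 pop 4: in=11111 → 10110 (was 00010); enqueue [0]
  #6 pop 5: in=10101 → 00100 (was 00000); enqueue [4]
  #7 pop 6: in=00000 → 01101 (was 00100); enqueue [5]
  #8 pop 7: in=10110 → 10110 (was 00000); enqueue [6]
  #9 pop 0: in=10110 → 10101 (no change)
  #10 pop 4: in=11111 → 10110 (no change)
  #11 pop 5: in=11101 → 00100 (no change)
  #12 pop 6: in=10110 → 11111 (was 01101); enqueue [5]
  #13 pop 5: in=11111 → 00100 (no change)

Fixpoint:
  val[0] = 10101
  val[1] = 11101
  val[2] = 01111
  val[3] = 00011
  val[4] = 10110
  val[5] = 00100
  val[6] = 11111
  val[7] = 10110

no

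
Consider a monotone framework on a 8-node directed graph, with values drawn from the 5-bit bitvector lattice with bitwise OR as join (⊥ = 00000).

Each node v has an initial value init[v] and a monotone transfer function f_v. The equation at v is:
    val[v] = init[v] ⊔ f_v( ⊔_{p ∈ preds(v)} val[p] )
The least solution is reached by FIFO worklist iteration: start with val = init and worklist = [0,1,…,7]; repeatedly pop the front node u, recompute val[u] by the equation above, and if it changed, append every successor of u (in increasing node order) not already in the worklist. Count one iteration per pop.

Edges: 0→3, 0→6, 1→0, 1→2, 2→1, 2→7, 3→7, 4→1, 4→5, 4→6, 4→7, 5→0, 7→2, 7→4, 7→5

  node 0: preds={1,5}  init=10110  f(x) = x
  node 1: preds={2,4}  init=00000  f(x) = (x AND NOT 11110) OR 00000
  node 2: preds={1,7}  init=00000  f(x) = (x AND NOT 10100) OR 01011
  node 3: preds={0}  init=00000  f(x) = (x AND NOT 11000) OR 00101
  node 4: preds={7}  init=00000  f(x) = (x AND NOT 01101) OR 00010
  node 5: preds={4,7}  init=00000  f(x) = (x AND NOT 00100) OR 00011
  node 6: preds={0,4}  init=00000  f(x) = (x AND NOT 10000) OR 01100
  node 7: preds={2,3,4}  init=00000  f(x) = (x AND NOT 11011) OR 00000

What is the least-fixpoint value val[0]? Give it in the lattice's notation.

10111

Trace (15 dequeues):
  [1] u=0 | in 00000 | out 10110 | ==
  [2] u=1 | in 00000 | out 00000 | ==
  [3] u=2 | in 00000 | out 01011 | prev 00000 | push {1}
  [4] u=3 | in 10110 | out 00111 | prev 00000 | push {}
  [5] u=4 | in 00000 | out 00010 | prev 00000 | push {}
  [6] u=5 | in 00010 | out 00011 | prev 00000 | push {0}
  [7] u=6 | in 10110 | out 01110 | prev 00000 | push {}
  [8] u=7 | in 01111 | out 00100 | prev 00000 | push {2,4,5}
  [9] u=1 | in 01011 | out 00001 | prev 00000 | push {}
  [10] u=0 | in 00011 | out 10111 | prev 10110 | push {3,6}
  [11] u=2 | in 00101 | out 01011 | ==
  [12] u=4 | in 00100 | out 00010 | ==
  [13] u=5 | in 00110 | out 00011 | ==
  [14] u=3 | in 10111 | out 00111 | ==
  [15] u=6 | in 10111 | out 01111 | prev 01110 | push {}

Converged values:
  [0] 10111
  [1] 00001
  [2] 01011
  [3] 00111
  [4] 00010
  [5] 00011
  [6] 01111
  [7] 00100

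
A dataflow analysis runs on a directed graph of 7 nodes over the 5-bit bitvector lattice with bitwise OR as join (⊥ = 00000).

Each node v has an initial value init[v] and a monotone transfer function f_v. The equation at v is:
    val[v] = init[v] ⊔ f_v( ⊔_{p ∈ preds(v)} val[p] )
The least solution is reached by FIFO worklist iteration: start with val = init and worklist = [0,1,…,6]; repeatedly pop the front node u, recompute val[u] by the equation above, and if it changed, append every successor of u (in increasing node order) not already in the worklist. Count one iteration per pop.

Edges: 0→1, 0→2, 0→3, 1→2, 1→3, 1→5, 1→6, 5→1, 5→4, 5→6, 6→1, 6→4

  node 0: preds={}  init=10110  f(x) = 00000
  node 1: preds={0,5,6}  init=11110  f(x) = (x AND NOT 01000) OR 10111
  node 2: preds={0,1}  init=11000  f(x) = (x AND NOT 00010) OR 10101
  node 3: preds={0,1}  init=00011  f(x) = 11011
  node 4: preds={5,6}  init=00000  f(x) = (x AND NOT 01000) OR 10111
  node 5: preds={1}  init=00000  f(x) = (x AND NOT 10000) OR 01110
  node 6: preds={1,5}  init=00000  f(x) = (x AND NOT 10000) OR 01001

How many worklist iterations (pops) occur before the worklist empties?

9

Worklist (9 pops):
  #1 pop 0: in=00000 → 10110 (no change)
  #2 pop 1: in=10110 → 11111 (was 11110); enqueue []
  #3 pop 2: in=11111 → 11101 (was 11000); enqueue []
  #4 pop 3: in=11111 → 11011 (was 00011); enqueue []
  #5 pop 4: in=00000 → 10111 (was 00000); enqueue []
  #6 pop 5: in=11111 → 01111 (was 00000); enqueue [1,4]
  #7 pop 6: in=11111 → 01111 (was 00000); enqueue []
  #8 pop 1: in=11111 → 11111 (no change)
  #9 pop 4: in=01111 → 10111 (no change)

Fixpoint:
  val[0] = 10110
  val[1] = 11111
  val[2] = 11101
  val[3] = 11011
  val[4] = 10111
  val[5] = 01111
  val[6] = 01111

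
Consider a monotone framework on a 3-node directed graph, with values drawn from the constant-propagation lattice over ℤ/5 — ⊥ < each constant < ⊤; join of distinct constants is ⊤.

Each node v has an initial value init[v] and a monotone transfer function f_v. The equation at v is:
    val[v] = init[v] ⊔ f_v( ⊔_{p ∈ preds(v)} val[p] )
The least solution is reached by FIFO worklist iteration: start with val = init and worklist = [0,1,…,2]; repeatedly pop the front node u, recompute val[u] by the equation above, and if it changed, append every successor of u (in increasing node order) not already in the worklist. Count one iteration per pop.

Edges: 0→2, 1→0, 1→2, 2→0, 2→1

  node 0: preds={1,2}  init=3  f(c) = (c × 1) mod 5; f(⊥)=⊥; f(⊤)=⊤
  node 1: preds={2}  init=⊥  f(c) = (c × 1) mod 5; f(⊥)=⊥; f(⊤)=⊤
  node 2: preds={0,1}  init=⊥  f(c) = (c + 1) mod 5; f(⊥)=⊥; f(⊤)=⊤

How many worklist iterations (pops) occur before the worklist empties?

10

Trace (10 dequeues):
  [1] u=0 | in ⊥ | out 3 | ==
  [2] u=1 | in ⊥ | out ⊥ | ==
  [3] u=2 | in 3 | out 4 | prev ⊥ | push {0,1}
  [4] u=0 | in 4 | out ⊤ | prev 3 | push {2}
  [5] u=1 | in 4 | out 4 | prev ⊥ | push {0}
  [6] u=2 | in ⊤ | out ⊤ | prev 4 | push {1}
  [7] u=0 | in ⊤ | out ⊤ | ==
  [8] u=1 | in ⊤ | out ⊤ | prev 4 | push {0,2}
  [9] u=0 | in ⊤ | out ⊤ | ==
  [10] u=2 | in ⊤ | out ⊤ | ==

Converged values:
  [0] ⊤
  [1] ⊤
  [2] ⊤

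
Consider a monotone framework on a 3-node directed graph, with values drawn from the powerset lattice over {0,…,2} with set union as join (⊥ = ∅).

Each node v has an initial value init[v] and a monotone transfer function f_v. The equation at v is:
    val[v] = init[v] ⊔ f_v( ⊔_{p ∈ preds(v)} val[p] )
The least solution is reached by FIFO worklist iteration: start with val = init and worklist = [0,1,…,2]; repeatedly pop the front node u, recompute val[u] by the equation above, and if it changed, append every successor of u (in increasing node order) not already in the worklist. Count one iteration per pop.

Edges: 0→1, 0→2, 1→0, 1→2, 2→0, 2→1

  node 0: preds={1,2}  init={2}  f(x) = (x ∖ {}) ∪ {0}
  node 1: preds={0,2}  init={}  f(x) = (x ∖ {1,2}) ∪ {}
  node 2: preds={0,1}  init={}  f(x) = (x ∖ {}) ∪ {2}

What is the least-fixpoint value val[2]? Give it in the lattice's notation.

Iteration log — 5 steps:
  step 1. node 0  ⊔preds={}  new={0,2}  old={2}  +wl: 
  step 2. node 1  ⊔preds={0,2}  new={0}  old={}  +wl: 0
  step 3. node 2  ⊔preds={0,2}  new={0,2}  old={}  +wl: 1
  step 4. node 0  ⊔preds={0,2}  new={0,2}  stable
  step 5. node 1  ⊔preds={0,2}  new={0}  stable

Least fixpoint reached:
  node 0: {0,2}
  node 1: {0}
  node 2: {0,2}

{0,2}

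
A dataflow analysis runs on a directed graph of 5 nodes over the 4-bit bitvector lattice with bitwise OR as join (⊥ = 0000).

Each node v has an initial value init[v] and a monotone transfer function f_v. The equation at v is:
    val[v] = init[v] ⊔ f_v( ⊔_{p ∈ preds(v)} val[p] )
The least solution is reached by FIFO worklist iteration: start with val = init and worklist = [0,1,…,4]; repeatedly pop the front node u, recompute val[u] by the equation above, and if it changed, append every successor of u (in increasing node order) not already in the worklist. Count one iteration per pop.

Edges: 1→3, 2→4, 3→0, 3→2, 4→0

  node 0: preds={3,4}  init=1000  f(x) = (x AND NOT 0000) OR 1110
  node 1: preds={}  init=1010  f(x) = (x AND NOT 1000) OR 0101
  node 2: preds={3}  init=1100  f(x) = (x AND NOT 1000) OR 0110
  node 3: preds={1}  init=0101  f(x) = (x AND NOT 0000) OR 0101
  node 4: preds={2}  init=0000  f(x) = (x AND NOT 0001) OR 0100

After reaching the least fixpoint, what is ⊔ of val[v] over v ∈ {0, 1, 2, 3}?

1111

Iteration log — 7 steps:
  step 1. node 0  ⊔preds=0101  new=1111  old=1000  +wl: 
  step 2. node 1  ⊔preds=0000  new=1111  old=1010  +wl: 
  step 3. node 2  ⊔preds=0101  new=1111  old=1100  +wl: 
  step 4. node 3  ⊔preds=1111  new=1111  old=0101  +wl: 0,2
  step 5. node 4  ⊔preds=1111  new=1110  old=0000  +wl: 
  step 6. node 0  ⊔preds=1111  new=1111  stable
  step 7. node 2  ⊔preds=1111  new=1111  stable

Least fixpoint reached:
  node 0: 1111
  node 1: 1111
  node 2: 1111
  node 3: 1111
  node 4: 1110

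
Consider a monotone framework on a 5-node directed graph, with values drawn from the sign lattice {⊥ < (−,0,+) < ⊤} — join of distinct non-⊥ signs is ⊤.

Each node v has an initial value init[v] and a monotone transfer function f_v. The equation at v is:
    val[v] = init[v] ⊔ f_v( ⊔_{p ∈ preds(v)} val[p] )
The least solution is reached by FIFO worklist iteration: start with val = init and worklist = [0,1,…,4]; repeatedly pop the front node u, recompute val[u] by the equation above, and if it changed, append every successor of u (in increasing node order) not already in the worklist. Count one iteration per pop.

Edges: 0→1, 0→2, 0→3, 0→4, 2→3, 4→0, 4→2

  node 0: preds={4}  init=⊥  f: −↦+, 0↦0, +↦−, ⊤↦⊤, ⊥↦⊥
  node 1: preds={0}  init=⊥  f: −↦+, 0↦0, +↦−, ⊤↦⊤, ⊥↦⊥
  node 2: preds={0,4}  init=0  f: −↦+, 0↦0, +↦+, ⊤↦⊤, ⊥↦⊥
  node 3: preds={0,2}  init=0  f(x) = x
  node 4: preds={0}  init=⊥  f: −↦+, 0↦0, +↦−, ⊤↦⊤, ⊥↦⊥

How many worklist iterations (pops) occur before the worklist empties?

5

Trace (5 dequeues):
  [1] u=0 | in ⊥ | out ⊥ | ==
  [2] u=1 | in ⊥ | out ⊥ | ==
  [3] u=2 | in ⊥ | out 0 | ==
  [4] u=3 | in 0 | out 0 | ==
  [5] u=4 | in ⊥ | out ⊥ | ==

Converged values:
  [0] ⊥
  [1] ⊥
  [2] 0
  [3] 0
  [4] ⊥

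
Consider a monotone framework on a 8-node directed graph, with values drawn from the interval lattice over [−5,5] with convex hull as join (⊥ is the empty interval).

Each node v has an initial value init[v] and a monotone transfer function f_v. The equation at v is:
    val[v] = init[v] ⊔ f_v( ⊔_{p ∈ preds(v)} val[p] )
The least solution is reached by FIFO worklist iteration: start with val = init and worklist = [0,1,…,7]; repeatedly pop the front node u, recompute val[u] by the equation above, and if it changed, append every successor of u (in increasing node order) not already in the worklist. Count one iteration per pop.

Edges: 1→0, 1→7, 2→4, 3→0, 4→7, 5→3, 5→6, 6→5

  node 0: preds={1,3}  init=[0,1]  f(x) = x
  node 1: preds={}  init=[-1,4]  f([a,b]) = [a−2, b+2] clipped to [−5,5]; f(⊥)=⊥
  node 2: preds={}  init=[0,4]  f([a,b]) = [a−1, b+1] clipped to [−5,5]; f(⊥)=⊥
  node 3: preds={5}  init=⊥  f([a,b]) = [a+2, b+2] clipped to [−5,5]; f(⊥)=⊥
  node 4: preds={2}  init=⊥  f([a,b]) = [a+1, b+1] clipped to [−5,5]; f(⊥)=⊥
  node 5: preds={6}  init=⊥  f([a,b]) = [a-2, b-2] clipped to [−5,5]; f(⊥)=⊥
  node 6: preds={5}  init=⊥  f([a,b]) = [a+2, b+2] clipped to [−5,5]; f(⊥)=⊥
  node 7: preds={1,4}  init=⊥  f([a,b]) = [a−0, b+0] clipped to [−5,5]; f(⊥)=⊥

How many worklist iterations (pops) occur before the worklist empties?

Iteration log — 8 steps:
  step 1. node 0  ⊔preds=[-1,4]  new=[-1,4]  old=[0,1]  +wl: 
  step 2. node 1  ⊔preds=⊥  new=[-1,4]  stable
  step 3. node 2  ⊔preds=⊥  new=[0,4]  stable
  step 4. node 3  ⊔preds=⊥  new=⊥  stable
  step 5. node 4  ⊔preds=[0,4]  new=[1,5]  old=⊥  +wl: 
  step 6. node 5  ⊔preds=⊥  new=⊥  stable
  step 7. node 6  ⊔preds=⊥  new=⊥  stable
  step 8. node 7  ⊔preds=[-1,5]  new=[-1,5]  old=⊥  +wl: 

Least fixpoint reached:
  node 0: [-1,4]
  node 1: [-1,4]
  node 2: [0,4]
  node 3: ⊥
  node 4: [1,5]
  node 5: ⊥
  node 6: ⊥
  node 7: [-1,5]

8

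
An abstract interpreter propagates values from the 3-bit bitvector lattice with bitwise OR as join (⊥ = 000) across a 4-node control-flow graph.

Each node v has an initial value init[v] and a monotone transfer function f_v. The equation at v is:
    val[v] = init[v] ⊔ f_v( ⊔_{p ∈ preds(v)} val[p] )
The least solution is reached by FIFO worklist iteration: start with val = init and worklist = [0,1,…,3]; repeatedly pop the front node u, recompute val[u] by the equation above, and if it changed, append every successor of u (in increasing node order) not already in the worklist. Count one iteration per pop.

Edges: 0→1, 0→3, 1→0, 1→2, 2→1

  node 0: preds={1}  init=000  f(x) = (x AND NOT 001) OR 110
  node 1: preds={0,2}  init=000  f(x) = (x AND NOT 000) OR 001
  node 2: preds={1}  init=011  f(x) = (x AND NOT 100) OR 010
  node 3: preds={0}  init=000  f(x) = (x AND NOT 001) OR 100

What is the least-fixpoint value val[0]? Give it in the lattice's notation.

110

Worklist (5 pops):
  #1 pop 0: in=000 → 110 (was 000); enqueue []
  #2 pop 1: in=111 → 111 (was 000); enqueue [0]
  #3 pop 2: in=111 → 011 (no change)
  #4 pop 3: in=110 → 110 (was 000); enqueue []
  #5 pop 0: in=111 → 110 (no change)

Fixpoint:
  val[0] = 110
  val[1] = 111
  val[2] = 011
  val[3] = 110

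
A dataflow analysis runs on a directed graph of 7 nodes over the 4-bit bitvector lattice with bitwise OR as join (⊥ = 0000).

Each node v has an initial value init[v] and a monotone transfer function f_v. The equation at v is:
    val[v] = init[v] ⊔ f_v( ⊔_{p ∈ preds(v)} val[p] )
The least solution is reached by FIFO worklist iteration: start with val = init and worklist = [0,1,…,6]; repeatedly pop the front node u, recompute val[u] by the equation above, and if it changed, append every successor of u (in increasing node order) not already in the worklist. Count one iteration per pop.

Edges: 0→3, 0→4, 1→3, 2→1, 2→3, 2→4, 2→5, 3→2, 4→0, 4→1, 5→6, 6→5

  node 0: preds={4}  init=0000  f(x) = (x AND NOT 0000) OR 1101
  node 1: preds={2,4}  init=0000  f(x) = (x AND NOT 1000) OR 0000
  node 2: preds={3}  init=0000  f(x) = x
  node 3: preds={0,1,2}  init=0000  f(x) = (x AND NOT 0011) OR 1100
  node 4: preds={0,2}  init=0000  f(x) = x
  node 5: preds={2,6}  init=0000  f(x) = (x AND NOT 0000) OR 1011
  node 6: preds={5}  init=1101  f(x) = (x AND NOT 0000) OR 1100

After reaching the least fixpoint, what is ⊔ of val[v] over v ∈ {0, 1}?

1101

Trace (13 dequeues):
  [1] u=0 | in 0000 | out 1101 | prev 0000 | push {}
  [2] u=1 | in 0000 | out 0000 | ==
  [3] u=2 | in 0000 | out 0000 | ==
  [4] u=3 | in 1101 | out 1100 | prev 0000 | push {2}
  [5] u=4 | in 1101 | out 1101 | prev 0000 | push {0,1}
  [6] u=5 | in 1101 | out 1111 | prev 0000 | push {}
  [7] u=6 | in 1111 | out 1111 | prev 1101 | push {5}
  [8] u=2 | in 1100 | out 1100 | prev 0000 | push {3,4}
  [9] u=0 | in 1101 | out 1101 | ==
  [10] u=1 | in 1101 | out 0101 | prev 0000 | push {}
  [11] u=5 | in 1111 | out 1111 | ==
  [12] u=3 | in 1101 | out 1100 | ==
  [13] u=4 | in 1101 | out 1101 | ==

Converged values:
  [0] 1101
  [1] 0101
  [2] 1100
  [3] 1100
  [4] 1101
  [5] 1111
  [6] 1111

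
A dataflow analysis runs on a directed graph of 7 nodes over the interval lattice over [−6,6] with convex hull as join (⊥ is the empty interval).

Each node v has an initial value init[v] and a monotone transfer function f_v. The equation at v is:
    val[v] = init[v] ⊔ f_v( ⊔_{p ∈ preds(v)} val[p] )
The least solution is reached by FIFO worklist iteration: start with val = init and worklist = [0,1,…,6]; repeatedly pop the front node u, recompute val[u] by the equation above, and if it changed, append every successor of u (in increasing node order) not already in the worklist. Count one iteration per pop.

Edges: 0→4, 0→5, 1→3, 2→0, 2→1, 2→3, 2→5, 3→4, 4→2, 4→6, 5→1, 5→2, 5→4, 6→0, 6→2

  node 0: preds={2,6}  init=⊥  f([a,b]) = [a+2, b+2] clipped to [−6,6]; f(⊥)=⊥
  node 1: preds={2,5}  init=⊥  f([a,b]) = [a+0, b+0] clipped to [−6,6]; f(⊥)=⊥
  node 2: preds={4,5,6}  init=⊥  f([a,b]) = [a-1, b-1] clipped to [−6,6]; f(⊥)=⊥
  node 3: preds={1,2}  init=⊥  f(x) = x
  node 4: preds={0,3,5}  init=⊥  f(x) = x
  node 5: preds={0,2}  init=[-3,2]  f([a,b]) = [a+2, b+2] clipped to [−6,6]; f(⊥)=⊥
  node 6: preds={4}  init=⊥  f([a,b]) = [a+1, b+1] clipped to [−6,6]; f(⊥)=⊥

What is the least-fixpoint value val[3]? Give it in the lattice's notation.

Iteration log — 36 steps:
  step 1. node 0  ⊔preds=⊥  new=⊥  stable
  step 2. node 1  ⊔preds=[-3,2]  new=[-3,2]  old=⊥  +wl: 
  step 3. node 2  ⊔preds=[-3,2]  new=[-4,1]  old=⊥  +wl: 0,1
  step 4. node 3  ⊔preds=[-4,2]  new=[-4,2]  old=⊥  +wl: 
  step 5. node 4  ⊔preds=[-4,2]  new=[-4,2]  old=⊥  +wl: 2
  step 6. node 5  ⊔preds=[-4,1]  new=[-3,3]  old=[-3,2]  +wl: 4
  step 7. node 6  ⊔preds=[-4,2]  new=[-3,3]  old=⊥  +wl: 
  step 8. node 0  ⊔preds=[-4,3]  new=[-2,5]  old=⊥  +wl: 5
  step 9. node 1  ⊔preds=[-4,3]  new=[-4,3]  old=[-3,2]  +wl: 3
  step 10. node 2  ⊔preds=[-4,3]  new=[-5,2]  old=[-4,1]  +wl: 0,1
  step 11. node 4  ⊔preds=[-4,5]  new=[-4,5]  old=[-4,2]  +wl: 2,6
  step 12. node 5  ⊔preds=[-5,5]  new=[-3,6]  old=[-3,3]  +wl: 4
  step 13. node 3  ⊔preds=[-5,3]  new=[-5,3]  old=[-4,2]  +wl: 
  step 14. node 0  ⊔preds=[-5,3]  new=[-3,5]  old=[-2,5]  +wl: 5
  step 15. node 1  ⊔preds=[-5,6]  new=[-5,6]  old=[-4,3]  +wl: 3
  step 16. node 2  ⊔preds=[-4,6]  new=[-5,5]  old=[-5,2]  +wl: 0,1
  step 17. node 6  ⊔preds=[-4,5]  new=[-3,6]  old=[-3,3]  +wl: 2
  step 18. node 4  ⊔preds=[-5,6]  new=[-5,6]  old=[-4,5]  +wl: 6
  step 19. node 5  ⊔preds=[-5,5]  new=[-3,6]  stable
  step 20. node 3  ⊔preds=[-5,6]  new=[-5,6]  old=[-5,3]  +wl: 4
  step 21. node 0  ⊔preds=[-5,6]  new=[-3,6]  old=[-3,5]  +wl: 5
  step 22. node 1  ⊔preds=[-5,6]  new=[-5,6]  stable
  step 23. node 2  ⊔preds=[-5,6]  new=[-6,5]  old=[-5,5]  +wl: 0,1,3
  step 24. node 6  ⊔preds=[-5,6]  new=[-4,6]  old=[-3,6]  +wl: 2
  step 25. node 4  ⊔preds=[-5,6]  new=[-5,6]  stable
  step 26. node 5  ⊔preds=[-6,6]  new=[-4,6]  old=[-3,6]  +wl: 4
  step 27. node 0  ⊔preds=[-6,6]  new=[-4,6]  old=[-3,6]  +wl: 5
  step 28. node 1  ⊔preds=[-6,6]  new=[-6,6]  old=[-5,6]  +wl: 
  step 29. node 3  ⊔preds=[-6,6]  new=[-6,6]  old=[-5,6]  +wl: 
  step 30. node 2  ⊔preds=[-5,6]  new=[-6,5]  stable
  step 31. node 4  ⊔preds=[-6,6]  new=[-6,6]  old=[-5,6]  +wl: 2,6
  step 32. node 5  ⊔preds=[-6,6]  new=[-4,6]  stable
  step 33. node 2  ⊔preds=[-6,6]  new=[-6,5]  stable
  step 34. node 6  ⊔preds=[-6,6]  new=[-5,6]  old=[-4,6]  +wl: 0,2
  step 35. node 0  ⊔preds=[-6,6]  new=[-4,6]  stable
  step 36. node 2  ⊔preds=[-6,6]  new=[-6,5]  stable

Least fixpoint reached:
  node 0: [-4,6]
  node 1: [-6,6]
  node 2: [-6,5]
  node 3: [-6,6]
  node 4: [-6,6]
  node 5: [-4,6]
  node 6: [-5,6]

[-6,6]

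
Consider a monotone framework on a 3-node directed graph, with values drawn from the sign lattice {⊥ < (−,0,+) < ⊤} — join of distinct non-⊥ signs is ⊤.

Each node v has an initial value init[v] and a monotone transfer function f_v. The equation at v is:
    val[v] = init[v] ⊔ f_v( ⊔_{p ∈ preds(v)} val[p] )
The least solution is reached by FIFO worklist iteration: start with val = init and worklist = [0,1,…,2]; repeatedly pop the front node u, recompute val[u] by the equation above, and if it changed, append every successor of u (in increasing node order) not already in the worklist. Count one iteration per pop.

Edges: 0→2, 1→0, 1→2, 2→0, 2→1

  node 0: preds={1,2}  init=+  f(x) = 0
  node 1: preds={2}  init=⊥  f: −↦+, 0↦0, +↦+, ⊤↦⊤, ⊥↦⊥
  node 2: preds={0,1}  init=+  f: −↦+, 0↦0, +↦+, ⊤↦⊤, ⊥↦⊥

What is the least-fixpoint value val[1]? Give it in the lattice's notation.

Worklist (7 pops):
  #1 pop 0: in=+ → ⊤ (was +); enqueue []
  #2 pop 1: in=+ → + (was ⊥); enqueue [0]
  #3 pop 2: in=⊤ → ⊤ (was +); enqueue [1]
  #4 pop 0: in=⊤ → ⊤ (no change)
  #5 pop 1: in=⊤ → ⊤ (was +); enqueue [0,2]
  #6 pop 0: in=⊤ → ⊤ (no change)
  #7 pop 2: in=⊤ → ⊤ (no change)

Fixpoint:
  val[0] = ⊤
  val[1] = ⊤
  val[2] = ⊤

⊤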